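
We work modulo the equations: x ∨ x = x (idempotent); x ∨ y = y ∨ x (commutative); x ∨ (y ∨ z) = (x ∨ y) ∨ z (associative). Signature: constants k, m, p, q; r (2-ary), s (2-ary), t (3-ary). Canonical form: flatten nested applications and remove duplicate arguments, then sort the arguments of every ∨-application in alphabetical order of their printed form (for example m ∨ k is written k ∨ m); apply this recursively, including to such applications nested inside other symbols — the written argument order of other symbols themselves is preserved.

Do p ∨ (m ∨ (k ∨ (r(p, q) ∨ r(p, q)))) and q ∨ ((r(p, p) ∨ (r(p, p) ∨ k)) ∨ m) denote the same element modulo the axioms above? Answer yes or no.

Left:  p ∨ (m ∨ (k ∨ (r(p, q) ∨ r(p, q))))
  Flatten:  p ∨ m ∨ k ∨ r(p, q) ∨ r(p, q)
  Idempotence:  drop duplicate r(p, q)
  Sort:  k ∨ m ∨ p ∨ r(p, q)
Right:  q ∨ ((r(p, p) ∨ (r(p, p) ∨ k)) ∨ m)
  Merge nested applications:  q ∨ r(p, p) ∨ r(p, p) ∨ k ∨ m
  Idempotence:  drop duplicate r(p, p)
  Sort:  k ∨ m ∨ q ∨ r(p, p)

Answer: no — k ∨ m ∨ p ∨ r(p, q) vs k ∨ m ∨ q ∨ r(p, p)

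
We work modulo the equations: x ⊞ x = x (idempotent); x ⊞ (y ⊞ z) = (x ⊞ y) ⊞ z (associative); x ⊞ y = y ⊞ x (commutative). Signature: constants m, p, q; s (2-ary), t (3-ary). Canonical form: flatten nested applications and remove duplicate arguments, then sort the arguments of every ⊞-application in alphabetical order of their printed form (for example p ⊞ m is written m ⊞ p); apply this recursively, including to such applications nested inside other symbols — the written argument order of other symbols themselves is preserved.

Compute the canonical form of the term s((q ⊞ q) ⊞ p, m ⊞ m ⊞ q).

Answer: s(p ⊞ q, m ⊞ q)

Derivation:
Work inside:  (q ⊞ q) ⊞ p
Flatten:  q ⊞ q ⊞ p
Deduplicate:  drop duplicate q
Order the arguments:  p ⊞ q
Reassemble:  s(p ⊞ q, m ⊞ q)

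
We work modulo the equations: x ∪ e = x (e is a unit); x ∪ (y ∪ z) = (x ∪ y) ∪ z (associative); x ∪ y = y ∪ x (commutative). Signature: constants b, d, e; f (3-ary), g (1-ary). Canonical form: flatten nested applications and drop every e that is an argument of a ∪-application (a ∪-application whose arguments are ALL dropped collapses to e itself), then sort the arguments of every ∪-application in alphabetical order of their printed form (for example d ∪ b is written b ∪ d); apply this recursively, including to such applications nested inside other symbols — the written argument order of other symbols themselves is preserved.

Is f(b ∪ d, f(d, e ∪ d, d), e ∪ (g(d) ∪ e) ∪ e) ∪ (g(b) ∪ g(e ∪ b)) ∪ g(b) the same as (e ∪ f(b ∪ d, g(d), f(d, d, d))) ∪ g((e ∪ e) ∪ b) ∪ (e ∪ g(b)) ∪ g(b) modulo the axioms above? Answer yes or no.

Left:  f(b ∪ d, f(d, e ∪ d, d), e ∪ (g(d) ∪ e) ∪ e) ∪ (g(b) ∪ g(e ∪ b)) ∪ g(b)
  Flatten:  f(b ∪ d, f(d, e ∪ d, d), e ∪ (g(d) ∪ e) ∪ e) ∪ g(b) ∪ g(e ∪ b) ∪ g(b)
  Simplify inside:  f(b ∪ d, f(d, e ∪ d, d), e ∪ (g(d) ∪ e) ∪ e)  →  f(b ∪ d, f(d, d, d), g(d))
  Inside:  g(e ∪ b)  →  g(b)
  Order the arguments:  f(b ∪ d, f(d, d, d), g(d)) ∪ g(b) ∪ g(b) ∪ g(b)
Right:  (e ∪ f(b ∪ d, g(d), f(d, d, d))) ∪ g((e ∪ e) ∪ b) ∪ (e ∪ g(b)) ∪ g(b)
  Flatten:  e ∪ f(b ∪ d, g(d), f(d, d, d)) ∪ g((e ∪ e) ∪ b) ∪ e ∪ g(b) ∪ g(b)
  Inside:  g((e ∪ e) ∪ b)  →  g(b)
  Unit:  drop e (×2)
  Sort arguments:  f(b ∪ d, g(d), f(d, d, d)) ∪ g(b) ∪ g(b) ∪ g(b)

Answer: no — f(b ∪ d, f(d, d, d), g(d)) ∪ g(b) ∪ g(b) ∪ g(b) vs f(b ∪ d, g(d), f(d, d, d)) ∪ g(b) ∪ g(b) ∪ g(b)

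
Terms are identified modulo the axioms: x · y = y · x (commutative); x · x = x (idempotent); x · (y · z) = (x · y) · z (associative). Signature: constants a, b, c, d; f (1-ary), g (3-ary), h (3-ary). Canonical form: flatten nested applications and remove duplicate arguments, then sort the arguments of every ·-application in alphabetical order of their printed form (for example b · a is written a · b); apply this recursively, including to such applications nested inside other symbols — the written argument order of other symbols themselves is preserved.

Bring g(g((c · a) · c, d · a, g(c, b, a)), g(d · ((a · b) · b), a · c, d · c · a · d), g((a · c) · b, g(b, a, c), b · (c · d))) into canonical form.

Focus inside:  d · ((a · b) · b)
Un-nest:  d · a · b · b
Idempotence:  drop duplicate b
Sort:  a · b · d
Put back:  g(g(a · c, a · d, g(c, b, a)), g(a · b · d, a · c, a · c · d), g(a · b · c, g(b, a, c), b · c · d))

Answer: g(g(a · c, a · d, g(c, b, a)), g(a · b · d, a · c, a · c · d), g(a · b · c, g(b, a, c), b · c · d))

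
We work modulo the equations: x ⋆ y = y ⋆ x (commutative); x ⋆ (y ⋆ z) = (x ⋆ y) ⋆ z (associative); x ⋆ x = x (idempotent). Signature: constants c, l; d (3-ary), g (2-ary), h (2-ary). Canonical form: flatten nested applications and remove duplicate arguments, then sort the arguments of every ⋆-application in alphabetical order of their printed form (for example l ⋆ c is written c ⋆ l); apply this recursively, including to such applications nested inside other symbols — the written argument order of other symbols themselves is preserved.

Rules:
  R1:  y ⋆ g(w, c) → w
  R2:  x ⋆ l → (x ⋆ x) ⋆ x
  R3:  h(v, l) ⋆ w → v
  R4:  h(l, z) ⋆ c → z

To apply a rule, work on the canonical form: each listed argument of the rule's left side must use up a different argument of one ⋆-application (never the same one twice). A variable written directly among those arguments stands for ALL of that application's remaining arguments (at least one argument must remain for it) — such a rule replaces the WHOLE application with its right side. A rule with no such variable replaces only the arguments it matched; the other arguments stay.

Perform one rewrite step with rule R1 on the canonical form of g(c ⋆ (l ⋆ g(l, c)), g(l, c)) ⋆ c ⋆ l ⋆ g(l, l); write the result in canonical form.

Canonical form:  c ⋆ g(c ⋆ g(l, c) ⋆ l, g(l, c)) ⋆ g(l, l) ⋆ l
Apply R1:  consuming g(l, c);  w := l, y := c ⋆ l
The variable takes the whole remainder — replace the entire application.
Result:  c ⋆ g(l, g(l, c)) ⋆ g(l, l) ⋆ l

Answer: c ⋆ g(l, g(l, c)) ⋆ g(l, l) ⋆ l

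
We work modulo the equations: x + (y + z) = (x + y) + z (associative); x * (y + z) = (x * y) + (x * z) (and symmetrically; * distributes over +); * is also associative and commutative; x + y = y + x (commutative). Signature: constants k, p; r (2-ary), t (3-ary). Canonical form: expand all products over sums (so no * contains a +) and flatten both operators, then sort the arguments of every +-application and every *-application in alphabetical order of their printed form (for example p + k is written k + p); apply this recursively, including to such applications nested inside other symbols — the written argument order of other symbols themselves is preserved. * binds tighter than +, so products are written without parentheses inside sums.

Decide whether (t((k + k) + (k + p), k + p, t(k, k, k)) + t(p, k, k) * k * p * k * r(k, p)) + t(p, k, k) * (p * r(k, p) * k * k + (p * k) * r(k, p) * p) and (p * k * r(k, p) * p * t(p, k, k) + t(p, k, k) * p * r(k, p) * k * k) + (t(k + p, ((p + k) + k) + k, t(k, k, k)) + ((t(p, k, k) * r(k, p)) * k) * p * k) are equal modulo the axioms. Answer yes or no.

Left:  (t((k + k) + (k + p), k + p, t(k, k, k)) + t(p, k, k) * k * p * k * r(k, p)) + t(p, k, k) * (p * r(k, p) * k * k + (p * k) * r(k, p) * p)
  Expand:  t(k + k + k + p, k + p, t(k, k, k)) + k * k * p * r(k, p) * t(p, k, k) + k * k * p * r(k, p) * t(p, k, k) + k * p * p * r(k, p) * t(p, k, k)
  Sort arguments:  k * k * p * r(k, p) * t(p, k, k) + k * k * p * r(k, p) * t(p, k, k) + k * p * p * r(k, p) * t(p, k, k) + t(k + k + k + p, k + p, t(k, k, k))
Right:  (p * k * r(k, p) * p * t(p, k, k) + t(p, k, k) * p * r(k, p) * k * k) + (t(k + p, ((p + k) + k) + k, t(k, k, k)) + ((t(p, k, k) * r(k, p)) * k) * p * k)
  Un-nest:  k * p * p * r(k, p) * t(p, k, k) + k * k * p * r(k, p) * t(p, k, k) + t(k + p, k + k + k + p, t(k, k, k)) + k * k * p * r(k, p) * t(p, k, k)
  Sort arguments:  k * k * p * r(k, p) * t(p, k, k) + k * k * p * r(k, p) * t(p, k, k) + k * p * p * r(k, p) * t(p, k, k) + t(k + p, k + k + k + p, t(k, k, k))

Answer: no — k * k * p * r(k, p) * t(p, k, k) + k * k * p * r(k, p) * t(p, k, k) + k * p * p * r(k, p) * t(p, k, k) + t(k + k + k + p, k + p, t(k, k, k)) vs k * k * p * r(k, p) * t(p, k, k) + k * k * p * r(k, p) * t(p, k, k) + k * p * p * r(k, p) * t(p, k, k) + t(k + p, k + k + k + p, t(k, k, k))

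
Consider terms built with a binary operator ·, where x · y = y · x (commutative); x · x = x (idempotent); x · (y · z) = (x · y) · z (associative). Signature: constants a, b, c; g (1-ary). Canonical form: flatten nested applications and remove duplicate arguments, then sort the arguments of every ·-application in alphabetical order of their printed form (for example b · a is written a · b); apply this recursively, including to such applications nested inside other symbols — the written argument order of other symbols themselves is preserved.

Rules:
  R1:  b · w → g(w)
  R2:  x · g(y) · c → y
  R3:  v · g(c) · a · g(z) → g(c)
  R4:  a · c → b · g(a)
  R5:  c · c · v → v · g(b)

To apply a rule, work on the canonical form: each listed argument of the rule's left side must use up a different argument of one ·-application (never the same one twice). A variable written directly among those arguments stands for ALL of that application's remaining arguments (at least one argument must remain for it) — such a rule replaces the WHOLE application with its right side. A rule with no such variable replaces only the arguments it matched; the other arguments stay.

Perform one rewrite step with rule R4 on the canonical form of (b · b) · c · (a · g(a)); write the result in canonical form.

Canonical form:  a · b · c · g(a)
Match R4:  consume a, c
New term:  b · g(a)

Answer: b · g(a)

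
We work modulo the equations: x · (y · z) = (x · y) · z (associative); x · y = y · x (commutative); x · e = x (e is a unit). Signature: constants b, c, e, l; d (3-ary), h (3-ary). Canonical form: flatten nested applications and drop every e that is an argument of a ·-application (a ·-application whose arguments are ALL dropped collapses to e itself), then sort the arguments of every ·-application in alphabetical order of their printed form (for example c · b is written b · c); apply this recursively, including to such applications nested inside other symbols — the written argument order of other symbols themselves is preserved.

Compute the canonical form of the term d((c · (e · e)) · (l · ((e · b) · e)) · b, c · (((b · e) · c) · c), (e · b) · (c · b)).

Answer: d(b · b · c · l, b · c · c · c, b · b · c)

Derivation:
Work inside:  (c · (e · e)) · (l · ((e · b) · e)) · b
Flatten:  c · e · e · l · e · b · e · b
Drop the unit:  drop e (×4)
Sort:  b · b · c · l
Reassemble:  d(b · b · c · l, b · c · c · c, b · b · c)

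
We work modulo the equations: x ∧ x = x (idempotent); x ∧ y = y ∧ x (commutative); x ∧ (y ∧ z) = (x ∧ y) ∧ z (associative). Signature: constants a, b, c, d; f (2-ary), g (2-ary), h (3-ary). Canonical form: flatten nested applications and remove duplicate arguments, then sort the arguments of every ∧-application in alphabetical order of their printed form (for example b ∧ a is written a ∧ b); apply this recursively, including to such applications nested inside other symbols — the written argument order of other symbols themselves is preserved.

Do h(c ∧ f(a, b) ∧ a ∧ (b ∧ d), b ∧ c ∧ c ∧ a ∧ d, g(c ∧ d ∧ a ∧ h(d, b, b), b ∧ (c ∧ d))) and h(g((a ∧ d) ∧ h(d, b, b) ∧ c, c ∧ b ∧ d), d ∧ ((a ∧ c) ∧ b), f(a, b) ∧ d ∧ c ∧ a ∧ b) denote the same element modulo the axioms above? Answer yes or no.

Answer: no — h(a ∧ b ∧ c ∧ d ∧ f(a, b), a ∧ b ∧ c ∧ d, g(a ∧ c ∧ d ∧ h(d, b, b), b ∧ c ∧ d)) vs h(g(a ∧ c ∧ d ∧ h(d, b, b), b ∧ c ∧ d), a ∧ b ∧ c ∧ d, a ∧ b ∧ c ∧ d ∧ f(a, b))

Derivation:
Left:  h(c ∧ f(a, b) ∧ a ∧ (b ∧ d), b ∧ c ∧ c ∧ a ∧ d, g(c ∧ d ∧ a ∧ h(d, b, b), b ∧ (c ∧ d)))
  Focus inside:  c ∧ f(a, b) ∧ a ∧ (b ∧ d)
  Un-nest:  c ∧ f(a, b) ∧ a ∧ b ∧ d
  Order the arguments:  a ∧ b ∧ c ∧ d ∧ f(a, b)
  Rebuild:  h(a ∧ b ∧ c ∧ d ∧ f(a, b), a ∧ b ∧ c ∧ d, g(a ∧ c ∧ d ∧ h(d, b, b), b ∧ c ∧ d))
Right:  h(g((a ∧ d) ∧ h(d, b, b) ∧ c, c ∧ b ∧ d), d ∧ ((a ∧ c) ∧ b), f(a, b) ∧ d ∧ c ∧ a ∧ b)
  Descend into:  (a ∧ d) ∧ h(d, b, b) ∧ c
  Merge nested applications:  a ∧ d ∧ h(d, b, b) ∧ c
  Sort:  a ∧ c ∧ d ∧ h(d, b, b)
  Reassemble:  h(g(a ∧ c ∧ d ∧ h(d, b, b), b ∧ c ∧ d), a ∧ b ∧ c ∧ d, a ∧ b ∧ c ∧ d ∧ f(a, b))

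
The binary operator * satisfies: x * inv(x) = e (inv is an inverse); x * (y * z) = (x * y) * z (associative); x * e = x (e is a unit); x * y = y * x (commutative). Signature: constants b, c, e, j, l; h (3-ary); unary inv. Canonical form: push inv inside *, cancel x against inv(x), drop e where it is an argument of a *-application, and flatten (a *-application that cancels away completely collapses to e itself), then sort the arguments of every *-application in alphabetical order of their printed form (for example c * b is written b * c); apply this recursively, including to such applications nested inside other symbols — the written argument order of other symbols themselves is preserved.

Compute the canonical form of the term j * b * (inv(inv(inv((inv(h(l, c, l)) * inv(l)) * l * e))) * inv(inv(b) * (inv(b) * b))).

Push inv inside:  distribute inv over * and collapse double inv
Cancel:  l cancels
Combine occurrences:  j * b * b * h(l, c, l)
Sort:  b * b * h(l, c, l) * j

Answer: b * b * h(l, c, l) * j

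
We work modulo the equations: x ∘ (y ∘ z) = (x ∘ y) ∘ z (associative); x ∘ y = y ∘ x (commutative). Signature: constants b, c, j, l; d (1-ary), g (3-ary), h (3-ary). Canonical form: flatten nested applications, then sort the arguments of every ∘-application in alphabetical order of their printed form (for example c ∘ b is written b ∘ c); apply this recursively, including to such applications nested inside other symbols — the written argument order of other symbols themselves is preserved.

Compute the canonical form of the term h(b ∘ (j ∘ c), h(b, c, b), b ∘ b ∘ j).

Work inside:  b ∘ (j ∘ c)
Merge nested applications:  b ∘ j ∘ c
Sort arguments:  b ∘ c ∘ j
Rebuild:  h(b ∘ c ∘ j, h(b, c, b), b ∘ b ∘ j)

Answer: h(b ∘ c ∘ j, h(b, c, b), b ∘ b ∘ j)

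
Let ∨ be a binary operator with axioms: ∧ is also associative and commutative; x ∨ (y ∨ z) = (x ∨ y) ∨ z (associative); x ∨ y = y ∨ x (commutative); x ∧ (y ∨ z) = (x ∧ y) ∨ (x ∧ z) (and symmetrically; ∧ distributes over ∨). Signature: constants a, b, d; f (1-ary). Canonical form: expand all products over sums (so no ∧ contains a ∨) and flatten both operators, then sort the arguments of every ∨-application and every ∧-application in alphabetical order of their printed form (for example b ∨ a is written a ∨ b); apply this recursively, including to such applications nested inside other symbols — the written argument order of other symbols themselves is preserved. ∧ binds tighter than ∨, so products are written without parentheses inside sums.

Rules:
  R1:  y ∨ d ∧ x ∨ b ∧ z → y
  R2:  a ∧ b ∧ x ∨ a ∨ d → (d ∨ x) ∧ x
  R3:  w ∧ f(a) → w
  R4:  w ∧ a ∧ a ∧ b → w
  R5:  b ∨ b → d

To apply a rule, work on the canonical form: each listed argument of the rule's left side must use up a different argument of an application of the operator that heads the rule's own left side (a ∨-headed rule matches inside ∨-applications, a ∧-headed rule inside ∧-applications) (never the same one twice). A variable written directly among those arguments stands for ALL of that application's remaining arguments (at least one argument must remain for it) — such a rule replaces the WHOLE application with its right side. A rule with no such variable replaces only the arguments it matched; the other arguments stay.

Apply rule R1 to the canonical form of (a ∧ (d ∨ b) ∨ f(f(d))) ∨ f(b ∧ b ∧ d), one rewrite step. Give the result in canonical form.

Canonical form:  a ∧ b ∨ a ∧ d ∨ f(b ∧ b ∧ d) ∨ f(f(d))
Match R1:  consume a ∧ b, a ∧ d;  x := a, y := f(b ∧ b ∧ d) ∨ f(f(d)), z := a
Every leftover argument binds to the variable; the entire application is replaced.
Giving:  f(b ∧ b ∧ d) ∨ f(f(d))

Answer: f(b ∧ b ∧ d) ∨ f(f(d))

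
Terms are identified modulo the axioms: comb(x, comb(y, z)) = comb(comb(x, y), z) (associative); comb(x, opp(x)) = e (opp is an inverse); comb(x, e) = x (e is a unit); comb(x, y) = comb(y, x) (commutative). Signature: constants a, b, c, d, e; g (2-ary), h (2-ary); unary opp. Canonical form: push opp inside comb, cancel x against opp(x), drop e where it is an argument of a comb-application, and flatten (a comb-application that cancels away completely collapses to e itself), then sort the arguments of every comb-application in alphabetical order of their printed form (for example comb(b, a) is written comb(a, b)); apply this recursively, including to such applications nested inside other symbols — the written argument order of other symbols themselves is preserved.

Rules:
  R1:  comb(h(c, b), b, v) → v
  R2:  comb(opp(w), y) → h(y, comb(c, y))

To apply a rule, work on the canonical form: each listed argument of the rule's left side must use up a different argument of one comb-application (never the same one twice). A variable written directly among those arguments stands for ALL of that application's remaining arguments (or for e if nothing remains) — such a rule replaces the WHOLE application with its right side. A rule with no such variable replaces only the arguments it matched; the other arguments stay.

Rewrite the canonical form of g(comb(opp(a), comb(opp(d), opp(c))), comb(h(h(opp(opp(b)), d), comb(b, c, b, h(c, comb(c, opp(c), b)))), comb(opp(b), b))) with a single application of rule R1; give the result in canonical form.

Answer: g(comb(opp(a), opp(c), opp(d)), h(h(b, d), comb(b, c)))

Derivation:
Canonical form:  g(comb(opp(a), opp(c), opp(d)), h(h(b, d), comb(b, b, c, h(c, b))))
Apply R1:  consuming b, h(c, b);  v := comb(b, c)
Every leftover argument binds to the variable; the entire application is replaced.
Result:  g(comb(opp(a), opp(c), opp(d)), h(h(b, d), comb(b, c)))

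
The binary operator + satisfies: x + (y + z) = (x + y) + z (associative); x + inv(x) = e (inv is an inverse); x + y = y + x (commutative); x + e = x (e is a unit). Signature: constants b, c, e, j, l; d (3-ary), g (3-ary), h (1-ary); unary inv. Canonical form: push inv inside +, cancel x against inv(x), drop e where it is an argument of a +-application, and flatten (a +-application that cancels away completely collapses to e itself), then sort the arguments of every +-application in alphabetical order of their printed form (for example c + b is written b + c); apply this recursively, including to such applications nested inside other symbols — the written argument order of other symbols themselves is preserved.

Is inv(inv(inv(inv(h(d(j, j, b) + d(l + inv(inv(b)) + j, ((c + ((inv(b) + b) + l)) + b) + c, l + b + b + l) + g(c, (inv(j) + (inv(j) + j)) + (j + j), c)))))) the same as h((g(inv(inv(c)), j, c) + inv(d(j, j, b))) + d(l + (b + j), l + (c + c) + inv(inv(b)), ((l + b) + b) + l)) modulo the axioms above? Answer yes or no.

Left:  inv(inv(inv(inv(h(d(j, j, b) + d(l + inv(inv(b)) + j, ((c + ((inv(b) + b) + l)) + b) + c, l + b + b + l) + g(c, (inv(j) + (inv(j) + j)) + (j + j), c))))))
  Push inv inside:  distribute inv over + and collapse double inv
  Collect terms:  h(d(b + j + l, b + c + c + l, b + b + l + l) + d(j, j, b) + g(c, j, c))
Right:  h((g(inv(inv(c)), j, c) + inv(d(j, j, b))) + d(l + (b + j), l + (c + c) + inv(inv(b)), ((l + b) + b) + l))
  Descend into:  (g(inv(inv(c)), j, c) + inv(d(j, j, b))) + d(l + (b + j), l + (c + c) + inv(inv(b)), ((l + b) + b) + l)
  Push inv inside:  distribute inv over + and collapse double inv
  Combine occurrences:  g(c, j, c) + inv(d(j, j, b)) + d(b + j + l, b + c + c + l, b + b + l + l)
  Sort:  d(b + j + l, b + c + c + l, b + b + l + l) + g(c, j, c) + inv(d(j, j, b))
  Rebuild:  h(d(b + j + l, b + c + c + l, b + b + l + l) + g(c, j, c) + inv(d(j, j, b)))

Answer: no — h(d(b + j + l, b + c + c + l, b + b + l + l) + d(j, j, b) + g(c, j, c)) vs h(d(b + j + l, b + c + c + l, b + b + l + l) + g(c, j, c) + inv(d(j, j, b)))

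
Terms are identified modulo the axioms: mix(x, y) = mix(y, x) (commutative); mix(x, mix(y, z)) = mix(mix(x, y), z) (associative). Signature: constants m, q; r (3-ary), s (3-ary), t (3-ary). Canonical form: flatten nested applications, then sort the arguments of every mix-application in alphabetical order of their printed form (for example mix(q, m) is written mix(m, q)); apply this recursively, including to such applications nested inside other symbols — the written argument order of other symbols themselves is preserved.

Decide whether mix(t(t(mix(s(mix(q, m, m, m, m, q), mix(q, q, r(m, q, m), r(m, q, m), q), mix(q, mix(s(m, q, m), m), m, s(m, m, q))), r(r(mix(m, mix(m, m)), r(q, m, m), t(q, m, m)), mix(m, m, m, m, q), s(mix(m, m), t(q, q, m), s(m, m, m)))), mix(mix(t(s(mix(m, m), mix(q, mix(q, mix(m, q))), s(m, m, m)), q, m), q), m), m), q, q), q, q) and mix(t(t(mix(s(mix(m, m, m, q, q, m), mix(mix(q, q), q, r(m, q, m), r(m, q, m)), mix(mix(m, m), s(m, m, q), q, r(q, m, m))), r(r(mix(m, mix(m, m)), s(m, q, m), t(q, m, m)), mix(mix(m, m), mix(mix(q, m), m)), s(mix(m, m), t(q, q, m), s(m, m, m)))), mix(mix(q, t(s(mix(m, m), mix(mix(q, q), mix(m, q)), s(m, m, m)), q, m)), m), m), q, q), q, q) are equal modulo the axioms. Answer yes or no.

Answer: no — mix(q, q, t(t(mix(r(r(mix(m, m, m), r(q, m, m), t(q, m, m)), mix(m, m, m, m, q), s(mix(m, m), t(q, q, m), s(m, m, m))), s(mix(m, m, m, m, q, q), mix(q, q, q, r(m, q, m), r(m, q, m)), mix(m, m, q, s(m, m, q), s(m, q, m)))), mix(m, q, t(s(mix(m, m), mix(m, q, q, q), s(m, m, m)), q, m)), m), q, q)) vs mix(q, q, t(t(mix(r(r(mix(m, m, m), s(m, q, m), t(q, m, m)), mix(m, m, m, m, q), s(mix(m, m), t(q, q, m), s(m, m, m))), s(mix(m, m, m, m, q, q), mix(q, q, q, r(m, q, m), r(m, q, m)), mix(m, m, q, r(q, m, m), s(m, m, q)))), mix(m, q, t(s(mix(m, m), mix(m, q, q, q), s(m, m, m)), q, m)), m), q, q))

Derivation:
Left:  mix(t(t(mix(s(mix(q, m, m, m, m, q), mix(q, q, r(m, q, m), r(m, q, m), q), mix(q, mix(s(m, q, m), m), m, s(m, m, q))), r(r(mix(m, mix(m, m)), r(q, m, m), t(q, m, m)), mix(m, m, m, m, q), s(mix(m, m), t(q, q, m), s(m, m, m)))), mix(mix(t(s(mix(m, m), mix(q, mix(q, mix(m, q))), s(m, m, m)), q, m), q), m), m), q, q), q, q)
  Inside:  t(t(mix(s(mix(q, m, m, m, m, q), mix(q, q, r(m, q, m), r(m, q, m), q), mix(q, mix(s(m, q, m), m), m, s(m, m, q))), r(r(mix(m, mix(m, m)), r(q, m, m), t(q, m, m)), mix(m, m, m, m, q), s(mix(m, m), t(q, q, m), s(m, m, m)))), mix(mix(t(s(mix(m, m), mix(q, mix(q, mix(m, q))), s(m, m, m)), q, m), q), m), m), q, q)  →  t(t(mix(r(r(mix(m, m, m), r(q, m, m), t(q, m, m)), mix(m, m, m, m, q), s(mix(m, m), t(q, q, m), s(m, m, m))), s(mix(m, m, m, m, q, q), mix(q, q, q, r(m, q, m), r(m, q, m)), mix(m, m, q, s(m, m, q), s(m, q, m)))), mix(m, q, t(s(mix(m, m), mix(m, q, q, q), s(m, m, m)), q, m)), m), q, q)
  Sort arguments:  mix(q, q, t(t(mix(r(r(mix(m, m, m), r(q, m, m), t(q, m, m)), mix(m, m, m, m, q), s(mix(m, m), t(q, q, m), s(m, m, m))), s(mix(m, m, m, m, q, q), mix(q, q, q, r(m, q, m), r(m, q, m)), mix(m, m, q, s(m, m, q), s(m, q, m)))), mix(m, q, t(s(mix(m, m), mix(m, q, q, q), s(m, m, m)), q, m)), m), q, q))
Right:  mix(t(t(mix(s(mix(m, m, m, q, q, m), mix(mix(q, q), q, r(m, q, m), r(m, q, m)), mix(mix(m, m), s(m, m, q), q, r(q, m, m))), r(r(mix(m, mix(m, m)), s(m, q, m), t(q, m, m)), mix(mix(m, m), mix(mix(q, m), m)), s(mix(m, m), t(q, q, m), s(m, m, m)))), mix(mix(q, t(s(mix(m, m), mix(mix(q, q), mix(m, q)), s(m, m, m)), q, m)), m), m), q, q), q, q)
  Canonicalize subterm:  t(t(mix(s(mix(m, m, m, q, q, m), mix(mix(q, q), q, r(m, q, m), r(m, q, m)), mix(mix(m, m), s(m, m, q), q, r(q, m, m))), r(r(mix(m, mix(m, m)), s(m, q, m), t(q, m, m)), mix(mix(m, m), mix(mix(q, m), m)), s(mix(m, m), t(q, q, m), s(m, m, m)))), mix(mix(q, t(s(mix(m, m), mix(mix(q, q), mix(m, q)), s(m, m, m)), q, m)), m), m), q, q)  →  t(t(mix(r(r(mix(m, m, m), s(m, q, m), t(q, m, m)), mix(m, m, m, m, q), s(mix(m, m), t(q, q, m), s(m, m, m))), s(mix(m, m, m, m, q, q), mix(q, q, q, r(m, q, m), r(m, q, m)), mix(m, m, q, r(q, m, m), s(m, m, q)))), mix(m, q, t(s(mix(m, m), mix(m, q, q, q), s(m, m, m)), q, m)), m), q, q)
  Sort arguments:  mix(q, q, t(t(mix(r(r(mix(m, m, m), s(m, q, m), t(q, m, m)), mix(m, m, m, m, q), s(mix(m, m), t(q, q, m), s(m, m, m))), s(mix(m, m, m, m, q, q), mix(q, q, q, r(m, q, m), r(m, q, m)), mix(m, m, q, r(q, m, m), s(m, m, q)))), mix(m, q, t(s(mix(m, m), mix(m, q, q, q), s(m, m, m)), q, m)), m), q, q))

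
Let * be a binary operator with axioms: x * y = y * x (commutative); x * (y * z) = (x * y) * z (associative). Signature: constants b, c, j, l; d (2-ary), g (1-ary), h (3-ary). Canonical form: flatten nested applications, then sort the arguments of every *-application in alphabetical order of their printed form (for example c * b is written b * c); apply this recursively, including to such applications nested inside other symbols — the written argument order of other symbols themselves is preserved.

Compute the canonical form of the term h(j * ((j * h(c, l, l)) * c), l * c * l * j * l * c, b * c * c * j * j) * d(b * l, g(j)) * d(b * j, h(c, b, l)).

Simplify inside:  h(j * ((j * h(c, l, l)) * c), l * c * l * j * l * c, b * c * c * j * j)  →  h(c * h(c, l, l) * j * j, c * c * j * l * l * l, b * c * c * j * j)
Order the arguments:  d(b * j, h(c, b, l)) * d(b * l, g(j)) * h(c * h(c, l, l) * j * j, c * c * j * l * l * l, b * c * c * j * j)

Answer: d(b * j, h(c, b, l)) * d(b * l, g(j)) * h(c * h(c, l, l) * j * j, c * c * j * l * l * l, b * c * c * j * j)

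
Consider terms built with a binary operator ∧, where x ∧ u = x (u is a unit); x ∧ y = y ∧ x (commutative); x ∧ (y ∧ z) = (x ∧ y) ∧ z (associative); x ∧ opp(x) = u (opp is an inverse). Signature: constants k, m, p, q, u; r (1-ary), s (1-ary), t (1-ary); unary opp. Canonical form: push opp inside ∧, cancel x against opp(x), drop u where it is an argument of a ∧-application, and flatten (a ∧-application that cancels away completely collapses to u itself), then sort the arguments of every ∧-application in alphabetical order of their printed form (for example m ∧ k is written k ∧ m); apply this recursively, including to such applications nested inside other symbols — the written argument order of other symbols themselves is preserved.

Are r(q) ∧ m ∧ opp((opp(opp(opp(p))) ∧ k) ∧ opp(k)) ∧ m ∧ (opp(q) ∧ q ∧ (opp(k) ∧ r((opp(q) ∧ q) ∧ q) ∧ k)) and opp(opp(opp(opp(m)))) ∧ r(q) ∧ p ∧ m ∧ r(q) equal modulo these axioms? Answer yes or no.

Answer: yes — both canonical forms are m ∧ m ∧ p ∧ r(q) ∧ r(q)

Derivation:
Left:  r(q) ∧ m ∧ opp((opp(opp(opp(p))) ∧ k) ∧ opp(k)) ∧ m ∧ (opp(q) ∧ q ∧ (opp(k) ∧ r((opp(q) ∧ q) ∧ q) ∧ k))
  Push opp inside:  distribute opp over ∧ and collapse double opp
  Cancel:  k cancels; q cancels
  Combine occurrences:  r(q) ∧ r(q) ∧ m ∧ m ∧ p
  Order the arguments:  m ∧ m ∧ p ∧ r(q) ∧ r(q)
Right:  opp(opp(opp(opp(m)))) ∧ r(q) ∧ p ∧ m ∧ r(q)
  Push opp inside:  distribute opp over ∧ and collapse double opp
  Combine occurrences:  m ∧ m ∧ r(q) ∧ r(q) ∧ p
  Order the arguments:  m ∧ m ∧ p ∧ r(q) ∧ r(q)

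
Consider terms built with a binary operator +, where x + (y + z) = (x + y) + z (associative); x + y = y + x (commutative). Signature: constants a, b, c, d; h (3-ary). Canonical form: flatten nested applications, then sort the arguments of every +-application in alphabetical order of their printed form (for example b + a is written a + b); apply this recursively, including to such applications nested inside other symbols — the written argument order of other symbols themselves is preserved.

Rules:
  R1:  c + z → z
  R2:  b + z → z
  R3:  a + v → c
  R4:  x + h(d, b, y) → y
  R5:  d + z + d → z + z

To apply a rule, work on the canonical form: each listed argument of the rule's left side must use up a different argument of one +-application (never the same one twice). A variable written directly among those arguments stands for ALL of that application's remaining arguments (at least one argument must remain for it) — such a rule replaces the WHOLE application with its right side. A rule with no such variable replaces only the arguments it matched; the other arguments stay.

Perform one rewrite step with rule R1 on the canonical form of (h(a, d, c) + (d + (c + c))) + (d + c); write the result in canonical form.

Answer: c + c + d + d + h(a, d, c)

Derivation:
Canonical form:  c + c + c + d + d + h(a, d, c)
R1 matches:  uses c;  z := c + c + d + d + h(a, d, c)
The extension variable absorbs all remaining arguments, so the whole application is rewritten.
Giving:  c + c + d + d + h(a, d, c)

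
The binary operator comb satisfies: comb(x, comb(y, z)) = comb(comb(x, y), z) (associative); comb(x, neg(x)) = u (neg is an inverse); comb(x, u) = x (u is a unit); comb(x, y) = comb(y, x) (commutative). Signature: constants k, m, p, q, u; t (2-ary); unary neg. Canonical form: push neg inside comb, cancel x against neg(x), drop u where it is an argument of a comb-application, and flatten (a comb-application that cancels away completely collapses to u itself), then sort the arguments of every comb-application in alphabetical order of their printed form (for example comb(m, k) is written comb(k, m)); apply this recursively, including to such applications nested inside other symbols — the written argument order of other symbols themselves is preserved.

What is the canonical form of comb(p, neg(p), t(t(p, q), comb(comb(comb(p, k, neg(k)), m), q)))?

Answer: t(t(p, q), comb(m, p, q))

Derivation:
Cancel:  p cancels
Combine occurrences:  t(t(p, q), comb(m, p, q))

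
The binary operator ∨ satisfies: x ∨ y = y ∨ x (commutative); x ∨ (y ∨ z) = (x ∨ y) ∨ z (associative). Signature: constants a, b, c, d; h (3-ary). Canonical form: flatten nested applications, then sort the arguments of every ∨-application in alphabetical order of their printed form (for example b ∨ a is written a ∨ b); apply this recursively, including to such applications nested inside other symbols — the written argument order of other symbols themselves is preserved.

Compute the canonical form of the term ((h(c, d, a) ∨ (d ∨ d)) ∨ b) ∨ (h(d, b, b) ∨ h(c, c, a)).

Flatten:  h(c, d, a) ∨ d ∨ d ∨ b ∨ h(d, b, b) ∨ h(c, c, a)
Order the arguments:  b ∨ d ∨ d ∨ h(c, c, a) ∨ h(c, d, a) ∨ h(d, b, b)

Answer: b ∨ d ∨ d ∨ h(c, c, a) ∨ h(c, d, a) ∨ h(d, b, b)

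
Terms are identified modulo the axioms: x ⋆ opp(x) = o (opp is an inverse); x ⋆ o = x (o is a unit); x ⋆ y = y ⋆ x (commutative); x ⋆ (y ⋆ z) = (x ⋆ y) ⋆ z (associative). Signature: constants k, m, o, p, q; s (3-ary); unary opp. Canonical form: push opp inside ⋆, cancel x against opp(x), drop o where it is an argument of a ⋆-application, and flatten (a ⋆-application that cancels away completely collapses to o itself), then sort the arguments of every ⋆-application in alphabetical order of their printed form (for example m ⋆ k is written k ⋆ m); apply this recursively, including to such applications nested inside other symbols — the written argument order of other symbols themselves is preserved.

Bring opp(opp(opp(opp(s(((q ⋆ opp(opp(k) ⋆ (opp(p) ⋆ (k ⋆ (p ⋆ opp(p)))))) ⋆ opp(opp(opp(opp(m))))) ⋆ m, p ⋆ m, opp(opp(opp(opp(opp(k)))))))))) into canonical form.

Answer: s(m ⋆ m ⋆ p ⋆ q, m ⋆ p, opp(k))

Derivation:
Push opp inside:  distribute opp over ⋆ and collapse double opp
Collect terms:  s(m ⋆ m ⋆ p ⋆ q, m ⋆ p, opp(k))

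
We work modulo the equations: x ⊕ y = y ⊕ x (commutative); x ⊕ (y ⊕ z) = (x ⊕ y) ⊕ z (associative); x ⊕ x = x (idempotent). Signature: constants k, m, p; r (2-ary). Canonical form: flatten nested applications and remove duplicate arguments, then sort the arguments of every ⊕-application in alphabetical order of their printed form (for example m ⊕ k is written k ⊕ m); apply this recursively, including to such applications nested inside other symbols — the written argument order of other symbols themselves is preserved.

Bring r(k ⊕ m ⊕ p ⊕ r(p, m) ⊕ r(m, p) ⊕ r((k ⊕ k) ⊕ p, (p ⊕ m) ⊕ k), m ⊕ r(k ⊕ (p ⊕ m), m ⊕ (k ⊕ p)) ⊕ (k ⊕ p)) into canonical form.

Answer: r(k ⊕ m ⊕ p ⊕ r(k ⊕ p, k ⊕ m ⊕ p) ⊕ r(m, p) ⊕ r(p, m), k ⊕ m ⊕ p ⊕ r(k ⊕ m ⊕ p, k ⊕ m ⊕ p))

Derivation:
Descend into:  k ⊕ m ⊕ p ⊕ r(p, m) ⊕ r(m, p) ⊕ r((k ⊕ k) ⊕ p, (p ⊕ m) ⊕ k)
Inside:  r((k ⊕ k) ⊕ p, (p ⊕ m) ⊕ k)  →  r(k ⊕ p, k ⊕ m ⊕ p)
Sort:  k ⊕ m ⊕ p ⊕ r(k ⊕ p, k ⊕ m ⊕ p) ⊕ r(m, p) ⊕ r(p, m)
Rebuild:  r(k ⊕ m ⊕ p ⊕ r(k ⊕ p, k ⊕ m ⊕ p) ⊕ r(m, p) ⊕ r(p, m), k ⊕ m ⊕ p ⊕ r(k ⊕ m ⊕ p, k ⊕ m ⊕ p))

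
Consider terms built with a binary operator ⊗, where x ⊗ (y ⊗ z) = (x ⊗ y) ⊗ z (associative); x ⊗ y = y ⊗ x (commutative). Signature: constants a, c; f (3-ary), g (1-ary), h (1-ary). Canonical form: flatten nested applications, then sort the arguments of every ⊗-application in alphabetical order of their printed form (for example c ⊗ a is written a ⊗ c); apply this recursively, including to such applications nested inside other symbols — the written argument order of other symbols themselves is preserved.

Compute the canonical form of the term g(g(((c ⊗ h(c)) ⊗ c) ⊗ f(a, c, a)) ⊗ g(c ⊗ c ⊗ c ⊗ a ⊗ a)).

Answer: g(g(a ⊗ a ⊗ c ⊗ c ⊗ c) ⊗ g(c ⊗ c ⊗ f(a, c, a) ⊗ h(c)))

Derivation:
Work inside:  g(((c ⊗ h(c)) ⊗ c) ⊗ f(a, c, a)) ⊗ g(c ⊗ c ⊗ c ⊗ a ⊗ a)
Simplify inside:  g(((c ⊗ h(c)) ⊗ c) ⊗ f(a, c, a))  →  g(c ⊗ c ⊗ f(a, c, a) ⊗ h(c))
Simplify inside:  g(c ⊗ c ⊗ c ⊗ a ⊗ a)  →  g(a ⊗ a ⊗ c ⊗ c ⊗ c)
Order the arguments:  g(a ⊗ a ⊗ c ⊗ c ⊗ c) ⊗ g(c ⊗ c ⊗ f(a, c, a) ⊗ h(c))
Rebuild:  g(g(a ⊗ a ⊗ c ⊗ c ⊗ c) ⊗ g(c ⊗ c ⊗ f(a, c, a) ⊗ h(c)))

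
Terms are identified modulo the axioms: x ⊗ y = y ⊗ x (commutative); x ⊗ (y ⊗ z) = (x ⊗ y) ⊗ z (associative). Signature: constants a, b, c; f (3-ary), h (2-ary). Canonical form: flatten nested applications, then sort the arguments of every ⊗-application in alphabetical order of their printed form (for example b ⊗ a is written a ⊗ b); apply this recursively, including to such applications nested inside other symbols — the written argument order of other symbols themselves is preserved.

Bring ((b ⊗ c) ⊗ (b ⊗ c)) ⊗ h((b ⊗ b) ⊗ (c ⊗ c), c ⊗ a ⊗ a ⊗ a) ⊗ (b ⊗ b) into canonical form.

Merge nested applications:  b ⊗ c ⊗ b ⊗ c ⊗ h((b ⊗ b) ⊗ (c ⊗ c), c ⊗ a ⊗ a ⊗ a) ⊗ b ⊗ b
Inside:  h((b ⊗ b) ⊗ (c ⊗ c), c ⊗ a ⊗ a ⊗ a)  →  h(b ⊗ b ⊗ c ⊗ c, a ⊗ a ⊗ a ⊗ c)
Sort:  b ⊗ b ⊗ b ⊗ b ⊗ c ⊗ c ⊗ h(b ⊗ b ⊗ c ⊗ c, a ⊗ a ⊗ a ⊗ c)

Answer: b ⊗ b ⊗ b ⊗ b ⊗ c ⊗ c ⊗ h(b ⊗ b ⊗ c ⊗ c, a ⊗ a ⊗ a ⊗ c)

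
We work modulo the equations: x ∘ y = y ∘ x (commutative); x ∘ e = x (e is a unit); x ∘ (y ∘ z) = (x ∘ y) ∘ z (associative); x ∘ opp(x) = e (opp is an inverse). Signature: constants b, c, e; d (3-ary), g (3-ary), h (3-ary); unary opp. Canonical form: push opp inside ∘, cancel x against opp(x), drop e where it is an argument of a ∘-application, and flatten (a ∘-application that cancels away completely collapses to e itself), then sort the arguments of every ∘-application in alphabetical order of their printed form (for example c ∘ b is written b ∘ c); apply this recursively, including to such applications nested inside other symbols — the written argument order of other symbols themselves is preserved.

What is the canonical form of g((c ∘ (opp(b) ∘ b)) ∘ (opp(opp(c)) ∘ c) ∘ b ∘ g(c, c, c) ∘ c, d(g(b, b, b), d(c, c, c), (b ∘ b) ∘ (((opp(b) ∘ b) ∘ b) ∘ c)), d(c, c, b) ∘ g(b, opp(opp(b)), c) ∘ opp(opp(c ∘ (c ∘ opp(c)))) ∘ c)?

Work inside:  d(c, c, b) ∘ g(b, opp(opp(b)), c) ∘ opp(opp(c ∘ (c ∘ opp(c)))) ∘ c
Push opp inside:  distribute opp over ∘ and collapse double opp
Collect:  d(c, c, b) ∘ g(b, b, c) ∘ c ∘ c
Order the arguments:  c ∘ c ∘ d(c, c, b) ∘ g(b, b, c)
Rebuild:  g(b ∘ c ∘ c ∘ c ∘ c ∘ g(c, c, c), d(g(b, b, b), d(c, c, c), b ∘ b ∘ b ∘ c), c ∘ c ∘ d(c, c, b) ∘ g(b, b, c))

Answer: g(b ∘ c ∘ c ∘ c ∘ c ∘ g(c, c, c), d(g(b, b, b), d(c, c, c), b ∘ b ∘ b ∘ c), c ∘ c ∘ d(c, c, b) ∘ g(b, b, c))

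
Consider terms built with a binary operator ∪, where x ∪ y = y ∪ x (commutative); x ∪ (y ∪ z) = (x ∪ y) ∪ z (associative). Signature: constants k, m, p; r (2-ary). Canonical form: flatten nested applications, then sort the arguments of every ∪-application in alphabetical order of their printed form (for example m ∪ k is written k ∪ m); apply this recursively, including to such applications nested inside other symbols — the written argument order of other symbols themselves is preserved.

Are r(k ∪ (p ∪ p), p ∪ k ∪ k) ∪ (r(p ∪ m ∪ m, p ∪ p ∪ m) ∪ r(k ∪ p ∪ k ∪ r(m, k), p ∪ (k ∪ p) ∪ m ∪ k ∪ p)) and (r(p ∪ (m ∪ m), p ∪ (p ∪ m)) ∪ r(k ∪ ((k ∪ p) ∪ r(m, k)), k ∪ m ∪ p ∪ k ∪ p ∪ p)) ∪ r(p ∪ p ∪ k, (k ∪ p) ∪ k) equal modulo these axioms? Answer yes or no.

Left:  r(k ∪ (p ∪ p), p ∪ k ∪ k) ∪ (r(p ∪ m ∪ m, p ∪ p ∪ m) ∪ r(k ∪ p ∪ k ∪ r(m, k), p ∪ (k ∪ p) ∪ m ∪ k ∪ p))
  Flatten:  r(k ∪ (p ∪ p), p ∪ k ∪ k) ∪ r(p ∪ m ∪ m, p ∪ p ∪ m) ∪ r(k ∪ p ∪ k ∪ r(m, k), p ∪ (k ∪ p) ∪ m ∪ k ∪ p)
  Inside:  r(k ∪ (p ∪ p), p ∪ k ∪ k)  →  r(k ∪ p ∪ p, k ∪ k ∪ p)
  Inside:  r(p ∪ m ∪ m, p ∪ p ∪ m)  →  r(m ∪ m ∪ p, m ∪ p ∪ p)
  Inside:  r(k ∪ p ∪ k ∪ r(m, k), p ∪ (k ∪ p) ∪ m ∪ k ∪ p)  →  r(k ∪ k ∪ p ∪ r(m, k), k ∪ k ∪ m ∪ p ∪ p ∪ p)
  Sort arguments:  r(k ∪ k ∪ p ∪ r(m, k), k ∪ k ∪ m ∪ p ∪ p ∪ p) ∪ r(k ∪ p ∪ p, k ∪ k ∪ p) ∪ r(m ∪ m ∪ p, m ∪ p ∪ p)
Right:  (r(p ∪ (m ∪ m), p ∪ (p ∪ m)) ∪ r(k ∪ ((k ∪ p) ∪ r(m, k)), k ∪ m ∪ p ∪ k ∪ p ∪ p)) ∪ r(p ∪ p ∪ k, (k ∪ p) ∪ k)
  Merge nested applications:  r(p ∪ (m ∪ m), p ∪ (p ∪ m)) ∪ r(k ∪ ((k ∪ p) ∪ r(m, k)), k ∪ m ∪ p ∪ k ∪ p ∪ p) ∪ r(p ∪ p ∪ k, (k ∪ p) ∪ k)
  Canonicalize subterm:  r(p ∪ (m ∪ m), p ∪ (p ∪ m))  →  r(m ∪ m ∪ p, m ∪ p ∪ p)
  Inside:  r(k ∪ ((k ∪ p) ∪ r(m, k)), k ∪ m ∪ p ∪ k ∪ p ∪ p)  →  r(k ∪ k ∪ p ∪ r(m, k), k ∪ k ∪ m ∪ p ∪ p ∪ p)
  Inside:  r(p ∪ p ∪ k, (k ∪ p) ∪ k)  →  r(k ∪ p ∪ p, k ∪ k ∪ p)
  Order the arguments:  r(k ∪ k ∪ p ∪ r(m, k), k ∪ k ∪ m ∪ p ∪ p ∪ p) ∪ r(k ∪ p ∪ p, k ∪ k ∪ p) ∪ r(m ∪ m ∪ p, m ∪ p ∪ p)

Answer: yes — both canonical forms are r(k ∪ k ∪ p ∪ r(m, k), k ∪ k ∪ m ∪ p ∪ p ∪ p) ∪ r(k ∪ p ∪ p, k ∪ k ∪ p) ∪ r(m ∪ m ∪ p, m ∪ p ∪ p)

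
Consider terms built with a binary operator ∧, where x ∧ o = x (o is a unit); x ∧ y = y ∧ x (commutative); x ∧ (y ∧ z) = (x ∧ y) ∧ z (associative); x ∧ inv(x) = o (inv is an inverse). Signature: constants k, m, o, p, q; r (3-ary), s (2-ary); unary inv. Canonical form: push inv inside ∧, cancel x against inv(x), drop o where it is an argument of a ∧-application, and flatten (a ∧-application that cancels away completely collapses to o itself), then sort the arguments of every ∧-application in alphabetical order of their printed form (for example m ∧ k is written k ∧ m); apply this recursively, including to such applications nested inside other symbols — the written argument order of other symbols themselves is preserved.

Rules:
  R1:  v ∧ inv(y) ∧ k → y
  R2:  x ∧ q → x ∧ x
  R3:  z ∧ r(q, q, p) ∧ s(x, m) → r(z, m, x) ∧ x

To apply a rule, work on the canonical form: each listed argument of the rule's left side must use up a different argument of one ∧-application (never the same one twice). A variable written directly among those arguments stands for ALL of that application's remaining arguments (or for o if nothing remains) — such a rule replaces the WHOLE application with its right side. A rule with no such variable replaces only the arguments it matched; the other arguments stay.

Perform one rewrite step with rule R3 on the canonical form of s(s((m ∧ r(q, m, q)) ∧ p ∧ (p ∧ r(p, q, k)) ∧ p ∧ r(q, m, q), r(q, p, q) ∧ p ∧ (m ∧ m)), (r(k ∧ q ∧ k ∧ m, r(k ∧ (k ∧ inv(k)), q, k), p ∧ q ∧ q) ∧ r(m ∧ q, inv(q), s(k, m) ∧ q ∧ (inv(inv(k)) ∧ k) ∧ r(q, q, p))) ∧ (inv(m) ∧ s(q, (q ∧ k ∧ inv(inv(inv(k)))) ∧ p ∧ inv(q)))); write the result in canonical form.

Answer: s(s(m ∧ p ∧ p ∧ p ∧ r(p, q, k) ∧ r(q, m, q) ∧ r(q, m, q), m ∧ m ∧ p ∧ r(q, p, q)), inv(m) ∧ r(k ∧ k ∧ m ∧ q, r(k, q, k), p ∧ q ∧ q) ∧ r(m ∧ q, inv(q), k ∧ r(k ∧ k ∧ q, m, k)) ∧ s(q, p))

Derivation:
Canonical form:  s(s(m ∧ p ∧ p ∧ p ∧ r(p, q, k) ∧ r(q, m, q) ∧ r(q, m, q), m ∧ m ∧ p ∧ r(q, p, q)), inv(m) ∧ r(k ∧ k ∧ m ∧ q, r(k, q, k), p ∧ q ∧ q) ∧ r(m ∧ q, inv(q), k ∧ k ∧ q ∧ r(q, q, p) ∧ s(k, m)) ∧ s(q, p))
Apply R3:  consuming r(q, q, p), s(k, m);  x := k, z := k ∧ k ∧ q
The extension variable absorbs all remaining arguments, so the whole application is rewritten.
Giving:  s(s(m ∧ p ∧ p ∧ p ∧ r(p, q, k) ∧ r(q, m, q) ∧ r(q, m, q), m ∧ m ∧ p ∧ r(q, p, q)), inv(m) ∧ r(k ∧ k ∧ m ∧ q, r(k, q, k), p ∧ q ∧ q) ∧ r(m ∧ q, inv(q), k ∧ r(k ∧ k ∧ q, m, k)) ∧ s(q, p))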